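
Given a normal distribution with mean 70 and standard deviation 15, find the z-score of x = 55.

-1

Step 1: Recall the z-score formula: z = (x - mu) / sigma
Step 2: Substitute values: z = (55 - 70) / 15
Step 3: z = -15 / 15 = -1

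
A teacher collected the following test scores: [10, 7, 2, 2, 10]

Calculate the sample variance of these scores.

16.2

Step 1: Compute the mean: (10 + 7 + 2 + 2 + 10) / 5 = 6.2
Step 2: Compute squared deviations from the mean:
  (10 - 6.2)^2 = 14.44
  (7 - 6.2)^2 = 0.64
  (2 - 6.2)^2 = 17.64
  (2 - 6.2)^2 = 17.64
  (10 - 6.2)^2 = 14.44
Step 3: Sum of squared deviations = 64.8
Step 4: Sample variance = 64.8 / 4 = 16.2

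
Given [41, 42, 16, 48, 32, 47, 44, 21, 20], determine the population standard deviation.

11.8707

Step 1: Compute the mean: 34.5556
Step 2: Sum of squared deviations from the mean: 1268.2222
Step 3: Population variance = 1268.2222 / 9 = 140.9136
Step 4: Standard deviation = sqrt(140.9136) = 11.8707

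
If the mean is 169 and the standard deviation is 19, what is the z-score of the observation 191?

1.1579

Step 1: Recall the z-score formula: z = (x - mu) / sigma
Step 2: Substitute values: z = (191 - 169) / 19
Step 3: z = 22 / 19 = 1.1579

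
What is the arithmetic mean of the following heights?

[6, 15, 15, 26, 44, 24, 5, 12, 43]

21.1111

Step 1: Sum all values: 6 + 15 + 15 + 26 + 44 + 24 + 5 + 12 + 43 = 190
Step 2: Count the number of values: n = 9
Step 3: Mean = sum / n = 190 / 9 = 21.1111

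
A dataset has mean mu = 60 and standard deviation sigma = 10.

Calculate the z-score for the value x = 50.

-1

Step 1: Recall the z-score formula: z = (x - mu) / sigma
Step 2: Substitute values: z = (50 - 60) / 10
Step 3: z = -10 / 10 = -1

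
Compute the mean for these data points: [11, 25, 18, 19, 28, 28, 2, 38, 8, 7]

18.4

Step 1: Sum all values: 11 + 25 + 18 + 19 + 28 + 28 + 2 + 38 + 8 + 7 = 184
Step 2: Count the number of values: n = 10
Step 3: Mean = sum / n = 184 / 10 = 18.4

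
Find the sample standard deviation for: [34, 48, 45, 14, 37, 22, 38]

12.1518

Step 1: Compute the mean: 34
Step 2: Sum of squared deviations from the mean: 886
Step 3: Sample variance = 886 / 6 = 147.6667
Step 4: Standard deviation = sqrt(147.6667) = 12.1518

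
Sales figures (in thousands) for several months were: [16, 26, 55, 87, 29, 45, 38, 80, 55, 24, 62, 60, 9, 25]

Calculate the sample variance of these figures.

563.1703

Step 1: Compute the mean: (16 + 26 + 55 + 87 + 29 + 45 + 38 + 80 + 55 + 24 + 62 + 60 + 9 + 25) / 14 = 43.6429
Step 2: Compute squared deviations from the mean:
  (16 - 43.6429)^2 = 764.1276
  (26 - 43.6429)^2 = 311.2704
  (55 - 43.6429)^2 = 128.9847
  (87 - 43.6429)^2 = 1879.8418
  (29 - 43.6429)^2 = 214.4133
  (45 - 43.6429)^2 = 1.8418
  (38 - 43.6429)^2 = 31.8418
  (80 - 43.6429)^2 = 1321.8418
  (55 - 43.6429)^2 = 128.9847
  (24 - 43.6429)^2 = 385.8418
  (62 - 43.6429)^2 = 336.9847
  (60 - 43.6429)^2 = 267.5561
  (9 - 43.6429)^2 = 1200.1276
  (25 - 43.6429)^2 = 347.5561
Step 3: Sum of squared deviations = 7321.2143
Step 4: Sample variance = 7321.2143 / 13 = 563.1703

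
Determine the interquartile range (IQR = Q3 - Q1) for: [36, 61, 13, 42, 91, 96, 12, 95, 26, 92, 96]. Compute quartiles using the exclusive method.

69

Step 1: Sort the data: [12, 13, 26, 36, 42, 61, 91, 92, 95, 96, 96]
Step 2: n = 11
Step 3: Using the exclusive quartile method:
  Q1 = 26
  Q2 (median) = 61
  Q3 = 95
  IQR = Q3 - Q1 = 95 - 26 = 69
Step 4: IQR = 69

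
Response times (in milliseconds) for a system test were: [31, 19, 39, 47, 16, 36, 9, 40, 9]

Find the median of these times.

31

Step 1: Sort the data in ascending order: [9, 9, 16, 19, 31, 36, 39, 40, 47]
Step 2: The number of values is n = 9.
Step 3: Since n is odd, the median is the middle value at position 5: 31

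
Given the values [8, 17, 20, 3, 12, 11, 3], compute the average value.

10.5714

Step 1: Sum all values: 8 + 17 + 20 + 3 + 12 + 11 + 3 = 74
Step 2: Count the number of values: n = 7
Step 3: Mean = sum / n = 74 / 7 = 10.5714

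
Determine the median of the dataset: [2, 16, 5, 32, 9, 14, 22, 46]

15

Step 1: Sort the data in ascending order: [2, 5, 9, 14, 16, 22, 32, 46]
Step 2: The number of values is n = 8.
Step 3: Since n is even, the median is the average of positions 4 and 5:
  Median = (14 + 16) / 2 = 15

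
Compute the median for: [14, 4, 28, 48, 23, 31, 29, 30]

28.5

Step 1: Sort the data in ascending order: [4, 14, 23, 28, 29, 30, 31, 48]
Step 2: The number of values is n = 8.
Step 3: Since n is even, the median is the average of positions 4 and 5:
  Median = (28 + 29) / 2 = 28.5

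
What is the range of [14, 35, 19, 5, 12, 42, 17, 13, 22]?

37

Step 1: Identify the maximum value: max = 42
Step 2: Identify the minimum value: min = 5
Step 3: Range = max - min = 42 - 5 = 37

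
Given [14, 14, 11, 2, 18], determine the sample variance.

36.2

Step 1: Compute the mean: (14 + 14 + 11 + 2 + 18) / 5 = 11.8
Step 2: Compute squared deviations from the mean:
  (14 - 11.8)^2 = 4.84
  (14 - 11.8)^2 = 4.84
  (11 - 11.8)^2 = 0.64
  (2 - 11.8)^2 = 96.04
  (18 - 11.8)^2 = 38.44
Step 3: Sum of squared deviations = 144.8
Step 4: Sample variance = 144.8 / 4 = 36.2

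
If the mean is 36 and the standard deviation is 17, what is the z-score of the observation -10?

-2.7059

Step 1: Recall the z-score formula: z = (x - mu) / sigma
Step 2: Substitute values: z = (-10 - 36) / 17
Step 3: z = -46 / 17 = -2.7059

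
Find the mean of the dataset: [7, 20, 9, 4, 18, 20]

13

Step 1: Sum all values: 7 + 20 + 9 + 4 + 18 + 20 = 78
Step 2: Count the number of values: n = 6
Step 3: Mean = sum / n = 78 / 6 = 13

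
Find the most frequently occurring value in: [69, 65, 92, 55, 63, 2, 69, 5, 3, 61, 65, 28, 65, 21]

65

Step 1: Count the frequency of each value:
  2: appears 1 time(s)
  3: appears 1 time(s)
  5: appears 1 time(s)
  21: appears 1 time(s)
  28: appears 1 time(s)
  55: appears 1 time(s)
  61: appears 1 time(s)
  63: appears 1 time(s)
  65: appears 3 time(s)
  69: appears 2 time(s)
  92: appears 1 time(s)
Step 2: The value 65 appears most frequently (3 times).
Step 3: Mode = 65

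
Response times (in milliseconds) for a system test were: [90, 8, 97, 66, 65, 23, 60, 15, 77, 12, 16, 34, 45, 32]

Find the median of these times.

39.5

Step 1: Sort the data in ascending order: [8, 12, 15, 16, 23, 32, 34, 45, 60, 65, 66, 77, 90, 97]
Step 2: The number of values is n = 14.
Step 3: Since n is even, the median is the average of positions 7 and 8:
  Median = (34 + 45) / 2 = 39.5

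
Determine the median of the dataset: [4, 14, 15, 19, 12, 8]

13

Step 1: Sort the data in ascending order: [4, 8, 12, 14, 15, 19]
Step 2: The number of values is n = 6.
Step 3: Since n is even, the median is the average of positions 3 and 4:
  Median = (12 + 14) / 2 = 13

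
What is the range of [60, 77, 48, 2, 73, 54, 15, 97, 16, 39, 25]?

95

Step 1: Identify the maximum value: max = 97
Step 2: Identify the minimum value: min = 2
Step 3: Range = max - min = 97 - 2 = 95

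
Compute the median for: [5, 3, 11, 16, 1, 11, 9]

9

Step 1: Sort the data in ascending order: [1, 3, 5, 9, 11, 11, 16]
Step 2: The number of values is n = 7.
Step 3: Since n is odd, the median is the middle value at position 4: 9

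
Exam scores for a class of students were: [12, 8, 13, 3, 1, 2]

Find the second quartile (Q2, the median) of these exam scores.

5.5

Step 1: Sort the data: [1, 2, 3, 8, 12, 13]
Step 2: n = 6
Step 3: Q2 is the median. Since n is even, it is the average of the values at positions 3 and 4:
  Q2 = (3 + 8) / 2 = 5.5
Step 4: Q2 = 5.5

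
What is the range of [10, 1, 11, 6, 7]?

10

Step 1: Identify the maximum value: max = 11
Step 2: Identify the minimum value: min = 1
Step 3: Range = max - min = 11 - 1 = 10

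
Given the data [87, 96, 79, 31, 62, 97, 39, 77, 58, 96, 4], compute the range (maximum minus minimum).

93

Step 1: Identify the maximum value: max = 97
Step 2: Identify the minimum value: min = 4
Step 3: Range = max - min = 97 - 4 = 93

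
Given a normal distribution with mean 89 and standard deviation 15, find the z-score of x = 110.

1.4

Step 1: Recall the z-score formula: z = (x - mu) / sigma
Step 2: Substitute values: z = (110 - 89) / 15
Step 3: z = 21 / 15 = 1.4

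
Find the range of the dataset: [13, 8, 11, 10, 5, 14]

9

Step 1: Identify the maximum value: max = 14
Step 2: Identify the minimum value: min = 5
Step 3: Range = max - min = 14 - 5 = 9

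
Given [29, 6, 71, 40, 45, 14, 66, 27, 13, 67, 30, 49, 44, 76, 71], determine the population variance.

502.8267

Step 1: Compute the mean: (29 + 6 + 71 + 40 + 45 + 14 + 66 + 27 + 13 + 67 + 30 + 49 + 44 + 76 + 71) / 15 = 43.2
Step 2: Compute squared deviations from the mean:
  (29 - 43.2)^2 = 201.64
  (6 - 43.2)^2 = 1383.84
  (71 - 43.2)^2 = 772.84
  (40 - 43.2)^2 = 10.24
  (45 - 43.2)^2 = 3.24
  (14 - 43.2)^2 = 852.64
  (66 - 43.2)^2 = 519.84
  (27 - 43.2)^2 = 262.44
  (13 - 43.2)^2 = 912.04
  (67 - 43.2)^2 = 566.44
  (30 - 43.2)^2 = 174.24
  (49 - 43.2)^2 = 33.64
  (44 - 43.2)^2 = 0.64
  (76 - 43.2)^2 = 1075.84
  (71 - 43.2)^2 = 772.84
Step 3: Sum of squared deviations = 7542.4
Step 4: Population variance = 7542.4 / 15 = 502.8267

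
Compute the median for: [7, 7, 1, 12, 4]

7

Step 1: Sort the data in ascending order: [1, 4, 7, 7, 12]
Step 2: The number of values is n = 5.
Step 3: Since n is odd, the median is the middle value at position 3: 7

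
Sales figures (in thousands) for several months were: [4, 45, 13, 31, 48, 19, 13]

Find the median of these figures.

19

Step 1: Sort the data in ascending order: [4, 13, 13, 19, 31, 45, 48]
Step 2: The number of values is n = 7.
Step 3: Since n is odd, the median is the middle value at position 4: 19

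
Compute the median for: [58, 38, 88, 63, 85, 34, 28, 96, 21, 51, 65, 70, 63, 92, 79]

63

Step 1: Sort the data in ascending order: [21, 28, 34, 38, 51, 58, 63, 63, 65, 70, 79, 85, 88, 92, 96]
Step 2: The number of values is n = 15.
Step 3: Since n is odd, the median is the middle value at position 8: 63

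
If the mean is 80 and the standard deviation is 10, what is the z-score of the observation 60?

-2

Step 1: Recall the z-score formula: z = (x - mu) / sigma
Step 2: Substitute values: z = (60 - 80) / 10
Step 3: z = -20 / 10 = -2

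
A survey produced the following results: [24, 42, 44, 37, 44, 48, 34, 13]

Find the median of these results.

39.5

Step 1: Sort the data in ascending order: [13, 24, 34, 37, 42, 44, 44, 48]
Step 2: The number of values is n = 8.
Step 3: Since n is even, the median is the average of positions 4 and 5:
  Median = (37 + 42) / 2 = 39.5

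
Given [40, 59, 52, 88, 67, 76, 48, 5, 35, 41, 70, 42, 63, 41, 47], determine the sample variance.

400.9714

Step 1: Compute the mean: (40 + 59 + 52 + 88 + 67 + 76 + 48 + 5 + 35 + 41 + 70 + 42 + 63 + 41 + 47) / 15 = 51.6
Step 2: Compute squared deviations from the mean:
  (40 - 51.6)^2 = 134.56
  (59 - 51.6)^2 = 54.76
  (52 - 51.6)^2 = 0.16
  (88 - 51.6)^2 = 1324.96
  (67 - 51.6)^2 = 237.16
  (76 - 51.6)^2 = 595.36
  (48 - 51.6)^2 = 12.96
  (5 - 51.6)^2 = 2171.56
  (35 - 51.6)^2 = 275.56
  (41 - 51.6)^2 = 112.36
  (70 - 51.6)^2 = 338.56
  (42 - 51.6)^2 = 92.16
  (63 - 51.6)^2 = 129.96
  (41 - 51.6)^2 = 112.36
  (47 - 51.6)^2 = 21.16
Step 3: Sum of squared deviations = 5613.6
Step 4: Sample variance = 5613.6 / 14 = 400.9714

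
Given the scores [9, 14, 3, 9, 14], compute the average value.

9.8

Step 1: Sum all values: 9 + 14 + 3 + 9 + 14 = 49
Step 2: Count the number of values: n = 5
Step 3: Mean = sum / n = 49 / 5 = 9.8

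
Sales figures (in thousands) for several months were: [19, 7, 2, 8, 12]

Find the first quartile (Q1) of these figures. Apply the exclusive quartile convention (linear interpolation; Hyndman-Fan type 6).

4.5

Step 1: Sort the data: [2, 7, 8, 12, 19]
Step 2: n = 5
Step 3: Using the exclusive quartile method:
  Q1 = 4.5
  Q2 (median) = 8
  Q3 = 15.5
  IQR = Q3 - Q1 = 15.5 - 4.5 = 11
Step 4: Q1 = 4.5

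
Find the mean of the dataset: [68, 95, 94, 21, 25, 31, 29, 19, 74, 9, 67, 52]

48.6667

Step 1: Sum all values: 68 + 95 + 94 + 21 + 25 + 31 + 29 + 19 + 74 + 9 + 67 + 52 = 584
Step 2: Count the number of values: n = 12
Step 3: Mean = sum / n = 584 / 12 = 48.6667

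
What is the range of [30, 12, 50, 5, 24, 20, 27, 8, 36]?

45

Step 1: Identify the maximum value: max = 50
Step 2: Identify the minimum value: min = 5
Step 3: Range = max - min = 50 - 5 = 45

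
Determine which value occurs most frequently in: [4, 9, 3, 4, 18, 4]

4

Step 1: Count the frequency of each value:
  3: appears 1 time(s)
  4: appears 3 time(s)
  9: appears 1 time(s)
  18: appears 1 time(s)
Step 2: The value 4 appears most frequently (3 times).
Step 3: Mode = 4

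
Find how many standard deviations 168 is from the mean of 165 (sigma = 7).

0.4286

Step 1: Recall the z-score formula: z = (x - mu) / sigma
Step 2: Substitute values: z = (168 - 165) / 7
Step 3: z = 3 / 7 = 0.4286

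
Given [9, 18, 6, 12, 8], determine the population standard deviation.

4.1761

Step 1: Compute the mean: 10.6
Step 2: Sum of squared deviations from the mean: 87.2
Step 3: Population variance = 87.2 / 5 = 17.44
Step 4: Standard deviation = sqrt(17.44) = 4.1761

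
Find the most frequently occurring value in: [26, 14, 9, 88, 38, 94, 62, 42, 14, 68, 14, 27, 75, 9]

14

Step 1: Count the frequency of each value:
  9: appears 2 time(s)
  14: appears 3 time(s)
  26: appears 1 time(s)
  27: appears 1 time(s)
  38: appears 1 time(s)
  42: appears 1 time(s)
  62: appears 1 time(s)
  68: appears 1 time(s)
  75: appears 1 time(s)
  88: appears 1 time(s)
  94: appears 1 time(s)
Step 2: The value 14 appears most frequently (3 times).
Step 3: Mode = 14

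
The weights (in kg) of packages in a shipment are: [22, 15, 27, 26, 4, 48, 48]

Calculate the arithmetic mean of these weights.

27.1429

Step 1: Sum all values: 22 + 15 + 27 + 26 + 4 + 48 + 48 = 190
Step 2: Count the number of values: n = 7
Step 3: Mean = sum / n = 190 / 7 = 27.1429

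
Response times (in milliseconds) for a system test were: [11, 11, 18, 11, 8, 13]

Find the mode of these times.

11

Step 1: Count the frequency of each value:
  8: appears 1 time(s)
  11: appears 3 time(s)
  13: appears 1 time(s)
  18: appears 1 time(s)
Step 2: The value 11 appears most frequently (3 times).
Step 3: Mode = 11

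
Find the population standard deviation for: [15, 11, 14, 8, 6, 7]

3.4359

Step 1: Compute the mean: 10.1667
Step 2: Sum of squared deviations from the mean: 70.8333
Step 3: Population variance = 70.8333 / 6 = 11.8056
Step 4: Standard deviation = sqrt(11.8056) = 3.4359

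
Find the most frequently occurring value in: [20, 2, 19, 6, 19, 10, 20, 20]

20

Step 1: Count the frequency of each value:
  2: appears 1 time(s)
  6: appears 1 time(s)
  10: appears 1 time(s)
  19: appears 2 time(s)
  20: appears 3 time(s)
Step 2: The value 20 appears most frequently (3 times).
Step 3: Mode = 20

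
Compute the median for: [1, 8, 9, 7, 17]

8

Step 1: Sort the data in ascending order: [1, 7, 8, 9, 17]
Step 2: The number of values is n = 5.
Step 3: Since n is odd, the median is the middle value at position 3: 8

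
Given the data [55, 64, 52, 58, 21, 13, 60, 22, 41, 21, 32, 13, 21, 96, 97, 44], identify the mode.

21

Step 1: Count the frequency of each value:
  13: appears 2 time(s)
  21: appears 3 time(s)
  22: appears 1 time(s)
  32: appears 1 time(s)
  41: appears 1 time(s)
  44: appears 1 time(s)
  52: appears 1 time(s)
  55: appears 1 time(s)
  58: appears 1 time(s)
  60: appears 1 time(s)
  64: appears 1 time(s)
  96: appears 1 time(s)
  97: appears 1 time(s)
Step 2: The value 21 appears most frequently (3 times).
Step 3: Mode = 21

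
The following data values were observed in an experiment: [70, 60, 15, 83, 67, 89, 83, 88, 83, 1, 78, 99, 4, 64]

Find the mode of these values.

83

Step 1: Count the frequency of each value:
  1: appears 1 time(s)
  4: appears 1 time(s)
  15: appears 1 time(s)
  60: appears 1 time(s)
  64: appears 1 time(s)
  67: appears 1 time(s)
  70: appears 1 time(s)
  78: appears 1 time(s)
  83: appears 3 time(s)
  88: appears 1 time(s)
  89: appears 1 time(s)
  99: appears 1 time(s)
Step 2: The value 83 appears most frequently (3 times).
Step 3: Mode = 83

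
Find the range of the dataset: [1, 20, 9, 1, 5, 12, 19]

19

Step 1: Identify the maximum value: max = 20
Step 2: Identify the minimum value: min = 1
Step 3: Range = max - min = 20 - 1 = 19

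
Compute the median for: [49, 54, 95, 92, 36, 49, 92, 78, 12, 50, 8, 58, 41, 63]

52

Step 1: Sort the data in ascending order: [8, 12, 36, 41, 49, 49, 50, 54, 58, 63, 78, 92, 92, 95]
Step 2: The number of values is n = 14.
Step 3: Since n is even, the median is the average of positions 7 and 8:
  Median = (50 + 54) / 2 = 52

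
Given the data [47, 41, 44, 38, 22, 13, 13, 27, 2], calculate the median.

27

Step 1: Sort the data in ascending order: [2, 13, 13, 22, 27, 38, 41, 44, 47]
Step 2: The number of values is n = 9.
Step 3: Since n is odd, the median is the middle value at position 5: 27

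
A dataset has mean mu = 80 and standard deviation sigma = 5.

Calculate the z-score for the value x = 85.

1

Step 1: Recall the z-score formula: z = (x - mu) / sigma
Step 2: Substitute values: z = (85 - 80) / 5
Step 3: z = 5 / 5 = 1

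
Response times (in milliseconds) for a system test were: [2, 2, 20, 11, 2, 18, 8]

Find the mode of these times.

2

Step 1: Count the frequency of each value:
  2: appears 3 time(s)
  8: appears 1 time(s)
  11: appears 1 time(s)
  18: appears 1 time(s)
  20: appears 1 time(s)
Step 2: The value 2 appears most frequently (3 times).
Step 3: Mode = 2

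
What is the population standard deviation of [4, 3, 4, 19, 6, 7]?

5.4594

Step 1: Compute the mean: 7.1667
Step 2: Sum of squared deviations from the mean: 178.8333
Step 3: Population variance = 178.8333 / 6 = 29.8056
Step 4: Standard deviation = sqrt(29.8056) = 5.4594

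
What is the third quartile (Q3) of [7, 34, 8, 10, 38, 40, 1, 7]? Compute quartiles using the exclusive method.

37

Step 1: Sort the data: [1, 7, 7, 8, 10, 34, 38, 40]
Step 2: n = 8
Step 3: Using the exclusive quartile method:
  Q1 = 7
  Q2 (median) = 9
  Q3 = 37
  IQR = Q3 - Q1 = 37 - 7 = 30
Step 4: Q3 = 37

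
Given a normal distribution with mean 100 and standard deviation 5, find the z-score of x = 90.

-2

Step 1: Recall the z-score formula: z = (x - mu) / sigma
Step 2: Substitute values: z = (90 - 100) / 5
Step 3: z = -10 / 5 = -2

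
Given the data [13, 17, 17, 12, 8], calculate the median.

13

Step 1: Sort the data in ascending order: [8, 12, 13, 17, 17]
Step 2: The number of values is n = 5.
Step 3: Since n is odd, the median is the middle value at position 3: 13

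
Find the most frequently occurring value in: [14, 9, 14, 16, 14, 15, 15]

14

Step 1: Count the frequency of each value:
  9: appears 1 time(s)
  14: appears 3 time(s)
  15: appears 2 time(s)
  16: appears 1 time(s)
Step 2: The value 14 appears most frequently (3 times).
Step 3: Mode = 14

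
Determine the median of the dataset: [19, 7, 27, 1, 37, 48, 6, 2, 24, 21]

20

Step 1: Sort the data in ascending order: [1, 2, 6, 7, 19, 21, 24, 27, 37, 48]
Step 2: The number of values is n = 10.
Step 3: Since n is even, the median is the average of positions 5 and 6:
  Median = (19 + 21) / 2 = 20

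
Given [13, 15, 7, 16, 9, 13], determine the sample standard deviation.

3.4881

Step 1: Compute the mean: 12.1667
Step 2: Sum of squared deviations from the mean: 60.8333
Step 3: Sample variance = 60.8333 / 5 = 12.1667
Step 4: Standard deviation = sqrt(12.1667) = 3.4881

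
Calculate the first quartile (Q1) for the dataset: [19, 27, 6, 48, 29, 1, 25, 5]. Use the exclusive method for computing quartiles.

5.25

Step 1: Sort the data: [1, 5, 6, 19, 25, 27, 29, 48]
Step 2: n = 8
Step 3: Using the exclusive quartile method:
  Q1 = 5.25
  Q2 (median) = 22
  Q3 = 28.5
  IQR = Q3 - Q1 = 28.5 - 5.25 = 23.25
Step 4: Q1 = 5.25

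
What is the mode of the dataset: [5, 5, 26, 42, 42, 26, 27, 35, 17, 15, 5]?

5

Step 1: Count the frequency of each value:
  5: appears 3 time(s)
  15: appears 1 time(s)
  17: appears 1 time(s)
  26: appears 2 time(s)
  27: appears 1 time(s)
  35: appears 1 time(s)
  42: appears 2 time(s)
Step 2: The value 5 appears most frequently (3 times).
Step 3: Mode = 5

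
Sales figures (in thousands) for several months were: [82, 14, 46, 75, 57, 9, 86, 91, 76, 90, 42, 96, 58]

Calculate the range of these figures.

87

Step 1: Identify the maximum value: max = 96
Step 2: Identify the minimum value: min = 9
Step 3: Range = max - min = 96 - 9 = 87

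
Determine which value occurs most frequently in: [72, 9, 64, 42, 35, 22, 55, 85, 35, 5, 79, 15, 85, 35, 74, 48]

35

Step 1: Count the frequency of each value:
  5: appears 1 time(s)
  9: appears 1 time(s)
  15: appears 1 time(s)
  22: appears 1 time(s)
  35: appears 3 time(s)
  42: appears 1 time(s)
  48: appears 1 time(s)
  55: appears 1 time(s)
  64: appears 1 time(s)
  72: appears 1 time(s)
  74: appears 1 time(s)
  79: appears 1 time(s)
  85: appears 2 time(s)
Step 2: The value 35 appears most frequently (3 times).
Step 3: Mode = 35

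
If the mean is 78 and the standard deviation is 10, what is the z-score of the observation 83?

0.5

Step 1: Recall the z-score formula: z = (x - mu) / sigma
Step 2: Substitute values: z = (83 - 78) / 10
Step 3: z = 5 / 10 = 0.5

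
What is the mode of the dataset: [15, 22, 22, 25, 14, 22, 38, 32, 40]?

22

Step 1: Count the frequency of each value:
  14: appears 1 time(s)
  15: appears 1 time(s)
  22: appears 3 time(s)
  25: appears 1 time(s)
  32: appears 1 time(s)
  38: appears 1 time(s)
  40: appears 1 time(s)
Step 2: The value 22 appears most frequently (3 times).
Step 3: Mode = 22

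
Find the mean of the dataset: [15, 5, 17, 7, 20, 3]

11.1667

Step 1: Sum all values: 15 + 5 + 17 + 7 + 20 + 3 = 67
Step 2: Count the number of values: n = 6
Step 3: Mean = sum / n = 67 / 6 = 11.1667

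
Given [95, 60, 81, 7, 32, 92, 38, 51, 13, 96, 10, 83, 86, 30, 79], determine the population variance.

1011.4489

Step 1: Compute the mean: (95 + 60 + 81 + 7 + 32 + 92 + 38 + 51 + 13 + 96 + 10 + 83 + 86 + 30 + 79) / 15 = 56.8667
Step 2: Compute squared deviations from the mean:
  (95 - 56.8667)^2 = 1454.1511
  (60 - 56.8667)^2 = 9.8178
  (81 - 56.8667)^2 = 582.4178
  (7 - 56.8667)^2 = 2486.6844
  (32 - 56.8667)^2 = 618.3511
  (92 - 56.8667)^2 = 1234.3511
  (38 - 56.8667)^2 = 355.9511
  (51 - 56.8667)^2 = 34.4178
  (13 - 56.8667)^2 = 1924.2844
  (96 - 56.8667)^2 = 1531.4178
  (10 - 56.8667)^2 = 2196.4844
  (83 - 56.8667)^2 = 682.9511
  (86 - 56.8667)^2 = 848.7511
  (30 - 56.8667)^2 = 721.8178
  (79 - 56.8667)^2 = 489.8844
Step 3: Sum of squared deviations = 15171.7333
Step 4: Population variance = 15171.7333 / 15 = 1011.4489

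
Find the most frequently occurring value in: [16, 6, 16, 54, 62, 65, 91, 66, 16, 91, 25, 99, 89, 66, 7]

16

Step 1: Count the frequency of each value:
  6: appears 1 time(s)
  7: appears 1 time(s)
  16: appears 3 time(s)
  25: appears 1 time(s)
  54: appears 1 time(s)
  62: appears 1 time(s)
  65: appears 1 time(s)
  66: appears 2 time(s)
  89: appears 1 time(s)
  91: appears 2 time(s)
  99: appears 1 time(s)
Step 2: The value 16 appears most frequently (3 times).
Step 3: Mode = 16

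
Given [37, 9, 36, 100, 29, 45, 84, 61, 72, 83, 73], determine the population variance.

711.2397

Step 1: Compute the mean: (37 + 9 + 36 + 100 + 29 + 45 + 84 + 61 + 72 + 83 + 73) / 11 = 57.1818
Step 2: Compute squared deviations from the mean:
  (37 - 57.1818)^2 = 407.3058
  (9 - 57.1818)^2 = 2321.4876
  (36 - 57.1818)^2 = 448.6694
  (100 - 57.1818)^2 = 1833.3967
  (29 - 57.1818)^2 = 794.2149
  (45 - 57.1818)^2 = 148.3967
  (84 - 57.1818)^2 = 719.2149
  (61 - 57.1818)^2 = 14.5785
  (72 - 57.1818)^2 = 219.5785
  (83 - 57.1818)^2 = 666.5785
  (73 - 57.1818)^2 = 250.2149
Step 3: Sum of squared deviations = 7823.6364
Step 4: Population variance = 7823.6364 / 11 = 711.2397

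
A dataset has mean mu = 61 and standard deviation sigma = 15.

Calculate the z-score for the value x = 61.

0

Step 1: Recall the z-score formula: z = (x - mu) / sigma
Step 2: Substitute values: z = (61 - 61) / 15
Step 3: z = 0 / 15 = 0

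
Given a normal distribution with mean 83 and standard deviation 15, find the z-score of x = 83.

0

Step 1: Recall the z-score formula: z = (x - mu) / sigma
Step 2: Substitute values: z = (83 - 83) / 15
Step 3: z = 0 / 15 = 0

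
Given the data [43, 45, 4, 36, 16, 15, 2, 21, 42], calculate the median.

21

Step 1: Sort the data in ascending order: [2, 4, 15, 16, 21, 36, 42, 43, 45]
Step 2: The number of values is n = 9.
Step 3: Since n is odd, the median is the middle value at position 5: 21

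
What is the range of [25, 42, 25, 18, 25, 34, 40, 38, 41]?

24

Step 1: Identify the maximum value: max = 42
Step 2: Identify the minimum value: min = 18
Step 3: Range = max - min = 42 - 18 = 24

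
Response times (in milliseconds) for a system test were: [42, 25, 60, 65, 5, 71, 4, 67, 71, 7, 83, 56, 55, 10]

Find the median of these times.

55.5

Step 1: Sort the data in ascending order: [4, 5, 7, 10, 25, 42, 55, 56, 60, 65, 67, 71, 71, 83]
Step 2: The number of values is n = 14.
Step 3: Since n is even, the median is the average of positions 7 and 8:
  Median = (55 + 56) / 2 = 55.5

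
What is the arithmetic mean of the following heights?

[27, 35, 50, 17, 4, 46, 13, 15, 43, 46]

29.6

Step 1: Sum all values: 27 + 35 + 50 + 17 + 4 + 46 + 13 + 15 + 43 + 46 = 296
Step 2: Count the number of values: n = 10
Step 3: Mean = sum / n = 296 / 10 = 29.6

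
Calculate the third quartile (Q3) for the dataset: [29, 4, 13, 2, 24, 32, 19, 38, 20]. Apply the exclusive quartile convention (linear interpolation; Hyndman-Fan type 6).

30.5

Step 1: Sort the data: [2, 4, 13, 19, 20, 24, 29, 32, 38]
Step 2: n = 9
Step 3: Using the exclusive quartile method:
  Q1 = 8.5
  Q2 (median) = 20
  Q3 = 30.5
  IQR = Q3 - Q1 = 30.5 - 8.5 = 22
Step 4: Q3 = 30.5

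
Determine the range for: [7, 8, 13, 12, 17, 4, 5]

13

Step 1: Identify the maximum value: max = 17
Step 2: Identify the minimum value: min = 4
Step 3: Range = max - min = 17 - 4 = 13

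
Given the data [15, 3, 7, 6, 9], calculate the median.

7

Step 1: Sort the data in ascending order: [3, 6, 7, 9, 15]
Step 2: The number of values is n = 5.
Step 3: Since n is odd, the median is the middle value at position 3: 7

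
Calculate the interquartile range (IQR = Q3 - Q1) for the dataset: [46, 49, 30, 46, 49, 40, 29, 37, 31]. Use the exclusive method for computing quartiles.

17

Step 1: Sort the data: [29, 30, 31, 37, 40, 46, 46, 49, 49]
Step 2: n = 9
Step 3: Using the exclusive quartile method:
  Q1 = 30.5
  Q2 (median) = 40
  Q3 = 47.5
  IQR = Q3 - Q1 = 47.5 - 30.5 = 17
Step 4: IQR = 17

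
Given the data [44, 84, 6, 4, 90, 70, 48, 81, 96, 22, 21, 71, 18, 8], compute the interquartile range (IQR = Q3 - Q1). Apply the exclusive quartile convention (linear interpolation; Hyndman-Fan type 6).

66.25

Step 1: Sort the data: [4, 6, 8, 18, 21, 22, 44, 48, 70, 71, 81, 84, 90, 96]
Step 2: n = 14
Step 3: Using the exclusive quartile method:
  Q1 = 15.5
  Q2 (median) = 46
  Q3 = 81.75
  IQR = Q3 - Q1 = 81.75 - 15.5 = 66.25
Step 4: IQR = 66.25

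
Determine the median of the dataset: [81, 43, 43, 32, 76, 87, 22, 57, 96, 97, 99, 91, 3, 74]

75

Step 1: Sort the data in ascending order: [3, 22, 32, 43, 43, 57, 74, 76, 81, 87, 91, 96, 97, 99]
Step 2: The number of values is n = 14.
Step 3: Since n is even, the median is the average of positions 7 and 8:
  Median = (74 + 76) / 2 = 75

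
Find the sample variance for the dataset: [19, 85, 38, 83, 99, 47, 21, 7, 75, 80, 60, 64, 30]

873.4359

Step 1: Compute the mean: (19 + 85 + 38 + 83 + 99 + 47 + 21 + 7 + 75 + 80 + 60 + 64 + 30) / 13 = 54.4615
Step 2: Compute squared deviations from the mean:
  (19 - 54.4615)^2 = 1257.5207
  (85 - 54.4615)^2 = 932.5976
  (38 - 54.4615)^2 = 270.9822
  (83 - 54.4615)^2 = 814.4438
  (99 - 54.4615)^2 = 1983.6746
  (47 - 54.4615)^2 = 55.6746
  (21 - 54.4615)^2 = 1119.6746
  (7 - 54.4615)^2 = 2252.5976
  (75 - 54.4615)^2 = 421.8284
  (80 - 54.4615)^2 = 652.213
  (60 - 54.4615)^2 = 30.6746
  (64 - 54.4615)^2 = 90.9822
  (30 - 54.4615)^2 = 598.3669
Step 3: Sum of squared deviations = 10481.2308
Step 4: Sample variance = 10481.2308 / 12 = 873.4359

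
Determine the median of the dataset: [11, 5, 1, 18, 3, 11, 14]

11

Step 1: Sort the data in ascending order: [1, 3, 5, 11, 11, 14, 18]
Step 2: The number of values is n = 7.
Step 3: Since n is odd, the median is the middle value at position 4: 11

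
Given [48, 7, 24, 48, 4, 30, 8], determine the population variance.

304.6939

Step 1: Compute the mean: (48 + 7 + 24 + 48 + 4 + 30 + 8) / 7 = 24.1429
Step 2: Compute squared deviations from the mean:
  (48 - 24.1429)^2 = 569.1633
  (7 - 24.1429)^2 = 293.8776
  (24 - 24.1429)^2 = 0.0204
  (48 - 24.1429)^2 = 569.1633
  (4 - 24.1429)^2 = 405.7347
  (30 - 24.1429)^2 = 34.3061
  (8 - 24.1429)^2 = 260.5918
Step 3: Sum of squared deviations = 2132.8571
Step 4: Population variance = 2132.8571 / 7 = 304.6939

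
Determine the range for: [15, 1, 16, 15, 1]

15

Step 1: Identify the maximum value: max = 16
Step 2: Identify the minimum value: min = 1
Step 3: Range = max - min = 16 - 1 = 15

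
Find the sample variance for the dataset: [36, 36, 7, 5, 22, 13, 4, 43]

248.5

Step 1: Compute the mean: (36 + 36 + 7 + 5 + 22 + 13 + 4 + 43) / 8 = 20.75
Step 2: Compute squared deviations from the mean:
  (36 - 20.75)^2 = 232.5625
  (36 - 20.75)^2 = 232.5625
  (7 - 20.75)^2 = 189.0625
  (5 - 20.75)^2 = 248.0625
  (22 - 20.75)^2 = 1.5625
  (13 - 20.75)^2 = 60.0625
  (4 - 20.75)^2 = 280.5625
  (43 - 20.75)^2 = 495.0625
Step 3: Sum of squared deviations = 1739.5
Step 4: Sample variance = 1739.5 / 7 = 248.5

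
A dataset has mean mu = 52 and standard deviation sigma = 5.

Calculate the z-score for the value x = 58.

1.2

Step 1: Recall the z-score formula: z = (x - mu) / sigma
Step 2: Substitute values: z = (58 - 52) / 5
Step 3: z = 6 / 5 = 1.2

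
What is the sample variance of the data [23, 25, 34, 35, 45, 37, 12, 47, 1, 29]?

203.2889

Step 1: Compute the mean: (23 + 25 + 34 + 35 + 45 + 37 + 12 + 47 + 1 + 29) / 10 = 28.8
Step 2: Compute squared deviations from the mean:
  (23 - 28.8)^2 = 33.64
  (25 - 28.8)^2 = 14.44
  (34 - 28.8)^2 = 27.04
  (35 - 28.8)^2 = 38.44
  (45 - 28.8)^2 = 262.44
  (37 - 28.8)^2 = 67.24
  (12 - 28.8)^2 = 282.24
  (47 - 28.8)^2 = 331.24
  (1 - 28.8)^2 = 772.84
  (29 - 28.8)^2 = 0.04
Step 3: Sum of squared deviations = 1829.6
Step 4: Sample variance = 1829.6 / 9 = 203.2889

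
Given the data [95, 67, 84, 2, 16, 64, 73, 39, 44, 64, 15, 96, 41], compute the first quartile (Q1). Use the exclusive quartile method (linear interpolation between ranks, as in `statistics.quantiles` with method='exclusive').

27.5

Step 1: Sort the data: [2, 15, 16, 39, 41, 44, 64, 64, 67, 73, 84, 95, 96]
Step 2: n = 13
Step 3: Using the exclusive quartile method:
  Q1 = 27.5
  Q2 (median) = 64
  Q3 = 78.5
  IQR = Q3 - Q1 = 78.5 - 27.5 = 51
Step 4: Q1 = 27.5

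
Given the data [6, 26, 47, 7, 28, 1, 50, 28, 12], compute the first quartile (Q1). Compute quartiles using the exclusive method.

6.5

Step 1: Sort the data: [1, 6, 7, 12, 26, 28, 28, 47, 50]
Step 2: n = 9
Step 3: Using the exclusive quartile method:
  Q1 = 6.5
  Q2 (median) = 26
  Q3 = 37.5
  IQR = Q3 - Q1 = 37.5 - 6.5 = 31
Step 4: Q1 = 6.5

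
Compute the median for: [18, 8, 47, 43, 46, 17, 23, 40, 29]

29

Step 1: Sort the data in ascending order: [8, 17, 18, 23, 29, 40, 43, 46, 47]
Step 2: The number of values is n = 9.
Step 3: Since n is odd, the median is the middle value at position 5: 29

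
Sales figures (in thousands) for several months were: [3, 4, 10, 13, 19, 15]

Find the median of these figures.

11.5

Step 1: Sort the data in ascending order: [3, 4, 10, 13, 15, 19]
Step 2: The number of values is n = 6.
Step 3: Since n is even, the median is the average of positions 3 and 4:
  Median = (10 + 13) / 2 = 11.5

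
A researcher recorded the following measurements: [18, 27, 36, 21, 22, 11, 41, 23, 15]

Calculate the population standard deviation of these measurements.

9.0772

Step 1: Compute the mean: 23.7778
Step 2: Sum of squared deviations from the mean: 741.5556
Step 3: Population variance = 741.5556 / 9 = 82.3951
Step 4: Standard deviation = sqrt(82.3951) = 9.0772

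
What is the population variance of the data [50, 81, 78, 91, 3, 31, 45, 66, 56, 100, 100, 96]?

849.5764

Step 1: Compute the mean: (50 + 81 + 78 + 91 + 3 + 31 + 45 + 66 + 56 + 100 + 100 + 96) / 12 = 66.4167
Step 2: Compute squared deviations from the mean:
  (50 - 66.4167)^2 = 269.5069
  (81 - 66.4167)^2 = 212.6736
  (78 - 66.4167)^2 = 134.1736
  (91 - 66.4167)^2 = 604.3403
  (3 - 66.4167)^2 = 4021.6736
  (31 - 66.4167)^2 = 1254.3403
  (45 - 66.4167)^2 = 458.6736
  (66 - 66.4167)^2 = 0.1736
  (56 - 66.4167)^2 = 108.5069
  (100 - 66.4167)^2 = 1127.8403
  (100 - 66.4167)^2 = 1127.8403
  (96 - 66.4167)^2 = 875.1736
Step 3: Sum of squared deviations = 10194.9167
Step 4: Population variance = 10194.9167 / 12 = 849.5764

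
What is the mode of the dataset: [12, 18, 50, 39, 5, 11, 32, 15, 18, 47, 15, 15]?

15

Step 1: Count the frequency of each value:
  5: appears 1 time(s)
  11: appears 1 time(s)
  12: appears 1 time(s)
  15: appears 3 time(s)
  18: appears 2 time(s)
  32: appears 1 time(s)
  39: appears 1 time(s)
  47: appears 1 time(s)
  50: appears 1 time(s)
Step 2: The value 15 appears most frequently (3 times).
Step 3: Mode = 15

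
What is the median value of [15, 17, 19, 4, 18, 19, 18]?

18

Step 1: Sort the data in ascending order: [4, 15, 17, 18, 18, 19, 19]
Step 2: The number of values is n = 7.
Step 3: Since n is odd, the median is the middle value at position 4: 18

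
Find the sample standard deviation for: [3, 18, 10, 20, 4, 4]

7.5476

Step 1: Compute the mean: 9.8333
Step 2: Sum of squared deviations from the mean: 284.8333
Step 3: Sample variance = 284.8333 / 5 = 56.9667
Step 4: Standard deviation = sqrt(56.9667) = 7.5476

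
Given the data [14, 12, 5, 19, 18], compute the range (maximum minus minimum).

14

Step 1: Identify the maximum value: max = 19
Step 2: Identify the minimum value: min = 5
Step 3: Range = max - min = 19 - 5 = 14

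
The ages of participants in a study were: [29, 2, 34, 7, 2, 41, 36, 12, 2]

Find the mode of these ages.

2

Step 1: Count the frequency of each value:
  2: appears 3 time(s)
  7: appears 1 time(s)
  12: appears 1 time(s)
  29: appears 1 time(s)
  34: appears 1 time(s)
  36: appears 1 time(s)
  41: appears 1 time(s)
Step 2: The value 2 appears most frequently (3 times).
Step 3: Mode = 2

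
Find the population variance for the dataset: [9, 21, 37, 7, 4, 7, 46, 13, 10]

194.9877

Step 1: Compute the mean: (9 + 21 + 37 + 7 + 4 + 7 + 46 + 13 + 10) / 9 = 17.1111
Step 2: Compute squared deviations from the mean:
  (9 - 17.1111)^2 = 65.7901
  (21 - 17.1111)^2 = 15.1235
  (37 - 17.1111)^2 = 395.5679
  (7 - 17.1111)^2 = 102.2346
  (4 - 17.1111)^2 = 171.9012
  (7 - 17.1111)^2 = 102.2346
  (46 - 17.1111)^2 = 834.5679
  (13 - 17.1111)^2 = 16.9012
  (10 - 17.1111)^2 = 50.5679
Step 3: Sum of squared deviations = 1754.8889
Step 4: Population variance = 1754.8889 / 9 = 194.9877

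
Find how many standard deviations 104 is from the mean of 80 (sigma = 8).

3

Step 1: Recall the z-score formula: z = (x - mu) / sigma
Step 2: Substitute values: z = (104 - 80) / 8
Step 3: z = 24 / 8 = 3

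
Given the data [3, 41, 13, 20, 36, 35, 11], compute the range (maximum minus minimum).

38

Step 1: Identify the maximum value: max = 41
Step 2: Identify the minimum value: min = 3
Step 3: Range = max - min = 41 - 3 = 38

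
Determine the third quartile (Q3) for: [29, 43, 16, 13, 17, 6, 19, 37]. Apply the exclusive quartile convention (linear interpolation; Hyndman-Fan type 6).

35

Step 1: Sort the data: [6, 13, 16, 17, 19, 29, 37, 43]
Step 2: n = 8
Step 3: Using the exclusive quartile method:
  Q1 = 13.75
  Q2 (median) = 18
  Q3 = 35
  IQR = Q3 - Q1 = 35 - 13.75 = 21.25
Step 4: Q3 = 35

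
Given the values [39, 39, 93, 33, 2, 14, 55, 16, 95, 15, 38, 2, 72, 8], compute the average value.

37.2143

Step 1: Sum all values: 39 + 39 + 93 + 33 + 2 + 14 + 55 + 16 + 95 + 15 + 38 + 2 + 72 + 8 = 521
Step 2: Count the number of values: n = 14
Step 3: Mean = sum / n = 521 / 14 = 37.2143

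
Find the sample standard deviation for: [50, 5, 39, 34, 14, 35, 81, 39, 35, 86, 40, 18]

24.0618

Step 1: Compute the mean: 39.6667
Step 2: Sum of squared deviations from the mean: 6368.6667
Step 3: Sample variance = 6368.6667 / 11 = 578.9697
Step 4: Standard deviation = sqrt(578.9697) = 24.0618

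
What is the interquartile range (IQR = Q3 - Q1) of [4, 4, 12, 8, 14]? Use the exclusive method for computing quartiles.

9

Step 1: Sort the data: [4, 4, 8, 12, 14]
Step 2: n = 5
Step 3: Using the exclusive quartile method:
  Q1 = 4
  Q2 (median) = 8
  Q3 = 13
  IQR = Q3 - Q1 = 13 - 4 = 9
Step 4: IQR = 9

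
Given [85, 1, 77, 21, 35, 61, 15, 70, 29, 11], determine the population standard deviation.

28.6819

Step 1: Compute the mean: 40.5
Step 2: Sum of squared deviations from the mean: 8226.5
Step 3: Population variance = 8226.5 / 10 = 822.65
Step 4: Standard deviation = sqrt(822.65) = 28.6819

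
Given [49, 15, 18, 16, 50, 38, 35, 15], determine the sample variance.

234

Step 1: Compute the mean: (49 + 15 + 18 + 16 + 50 + 38 + 35 + 15) / 8 = 29.5
Step 2: Compute squared deviations from the mean:
  (49 - 29.5)^2 = 380.25
  (15 - 29.5)^2 = 210.25
  (18 - 29.5)^2 = 132.25
  (16 - 29.5)^2 = 182.25
  (50 - 29.5)^2 = 420.25
  (38 - 29.5)^2 = 72.25
  (35 - 29.5)^2 = 30.25
  (15 - 29.5)^2 = 210.25
Step 3: Sum of squared deviations = 1638
Step 4: Sample variance = 1638 / 7 = 234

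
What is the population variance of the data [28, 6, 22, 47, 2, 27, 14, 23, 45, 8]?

213.16

Step 1: Compute the mean: (28 + 6 + 22 + 47 + 2 + 27 + 14 + 23 + 45 + 8) / 10 = 22.2
Step 2: Compute squared deviations from the mean:
  (28 - 22.2)^2 = 33.64
  (6 - 22.2)^2 = 262.44
  (22 - 22.2)^2 = 0.04
  (47 - 22.2)^2 = 615.04
  (2 - 22.2)^2 = 408.04
  (27 - 22.2)^2 = 23.04
  (14 - 22.2)^2 = 67.24
  (23 - 22.2)^2 = 0.64
  (45 - 22.2)^2 = 519.84
  (8 - 22.2)^2 = 201.64
Step 3: Sum of squared deviations = 2131.6
Step 4: Population variance = 2131.6 / 10 = 213.16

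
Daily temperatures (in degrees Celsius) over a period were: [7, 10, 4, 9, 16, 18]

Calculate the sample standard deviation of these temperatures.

5.3541

Step 1: Compute the mean: 10.6667
Step 2: Sum of squared deviations from the mean: 143.3333
Step 3: Sample variance = 143.3333 / 5 = 28.6667
Step 4: Standard deviation = sqrt(28.6667) = 5.3541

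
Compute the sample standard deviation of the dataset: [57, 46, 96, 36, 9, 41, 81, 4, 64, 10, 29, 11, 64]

29.3963

Step 1: Compute the mean: 42.1538
Step 2: Sum of squared deviations from the mean: 10369.6923
Step 3: Sample variance = 10369.6923 / 12 = 864.141
Step 4: Standard deviation = sqrt(864.141) = 29.3963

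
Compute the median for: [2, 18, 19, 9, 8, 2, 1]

8

Step 1: Sort the data in ascending order: [1, 2, 2, 8, 9, 18, 19]
Step 2: The number of values is n = 7.
Step 3: Since n is odd, the median is the middle value at position 4: 8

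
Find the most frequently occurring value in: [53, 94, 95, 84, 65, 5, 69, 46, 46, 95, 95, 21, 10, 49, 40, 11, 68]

95

Step 1: Count the frequency of each value:
  5: appears 1 time(s)
  10: appears 1 time(s)
  11: appears 1 time(s)
  21: appears 1 time(s)
  40: appears 1 time(s)
  46: appears 2 time(s)
  49: appears 1 time(s)
  53: appears 1 time(s)
  65: appears 1 time(s)
  68: appears 1 time(s)
  69: appears 1 time(s)
  84: appears 1 time(s)
  94: appears 1 time(s)
  95: appears 3 time(s)
Step 2: The value 95 appears most frequently (3 times).
Step 3: Mode = 95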